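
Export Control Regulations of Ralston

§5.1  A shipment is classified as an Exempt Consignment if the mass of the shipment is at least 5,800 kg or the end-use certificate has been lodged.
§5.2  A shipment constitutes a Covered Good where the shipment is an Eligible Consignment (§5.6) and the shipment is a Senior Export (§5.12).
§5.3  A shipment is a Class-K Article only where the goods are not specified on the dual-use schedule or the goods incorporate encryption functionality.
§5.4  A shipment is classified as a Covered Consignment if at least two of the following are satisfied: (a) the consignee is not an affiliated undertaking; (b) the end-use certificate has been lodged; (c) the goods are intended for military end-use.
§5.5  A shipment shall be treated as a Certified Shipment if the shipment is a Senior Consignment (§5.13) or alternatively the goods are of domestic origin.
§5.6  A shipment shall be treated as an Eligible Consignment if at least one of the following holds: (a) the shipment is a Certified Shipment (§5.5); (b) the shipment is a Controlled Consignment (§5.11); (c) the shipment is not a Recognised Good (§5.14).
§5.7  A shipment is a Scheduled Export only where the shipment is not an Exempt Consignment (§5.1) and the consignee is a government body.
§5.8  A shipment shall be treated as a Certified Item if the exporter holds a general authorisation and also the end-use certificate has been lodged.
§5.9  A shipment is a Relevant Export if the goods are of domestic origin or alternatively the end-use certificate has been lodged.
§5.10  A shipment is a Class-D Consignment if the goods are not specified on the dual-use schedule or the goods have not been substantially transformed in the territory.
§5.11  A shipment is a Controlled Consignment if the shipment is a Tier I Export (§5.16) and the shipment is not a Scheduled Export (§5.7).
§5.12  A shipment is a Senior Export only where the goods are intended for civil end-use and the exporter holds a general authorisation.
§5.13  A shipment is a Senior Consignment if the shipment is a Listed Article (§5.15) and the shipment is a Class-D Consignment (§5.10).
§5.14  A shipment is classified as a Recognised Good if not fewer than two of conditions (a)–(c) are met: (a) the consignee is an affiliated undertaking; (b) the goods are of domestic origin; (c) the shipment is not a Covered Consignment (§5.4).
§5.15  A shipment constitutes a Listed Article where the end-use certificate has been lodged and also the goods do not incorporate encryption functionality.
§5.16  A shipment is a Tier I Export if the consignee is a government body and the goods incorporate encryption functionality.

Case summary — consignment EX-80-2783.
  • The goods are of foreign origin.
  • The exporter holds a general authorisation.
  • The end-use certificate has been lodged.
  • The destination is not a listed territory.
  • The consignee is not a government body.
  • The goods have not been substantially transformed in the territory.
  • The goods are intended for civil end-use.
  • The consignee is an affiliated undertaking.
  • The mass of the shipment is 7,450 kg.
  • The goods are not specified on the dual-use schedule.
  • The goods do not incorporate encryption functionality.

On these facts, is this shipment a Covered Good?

§5.15 — Listed Article: [the end-use certificate has been lodged? yes] AND [the goods do not incorporate encryption functionality? yes] → satisfied.
§5.10 — Class-D Consignment: [the goods are not specified on the dual-use schedule? yes] OR [the goods have not been substantially transformed in the territory? yes] → satisfied.
§5.13 — Senior Consignment: [Listed Article (§5.15)? yes] AND [Class-D Consignment (§5.10)? yes] → satisfied.
§5.5 — Certified Shipment: [Senior Consignment (§5.13)? yes] OR [the goods are of domestic origin? no] → satisfied.
§5.16 — Tier I Export: [the consignee is a government body? no] AND [the goods incorporate encryption functionality? no] → not satisfied.
§5.1 — Exempt Consignment: [mass of the shipment: 7,450 kg ≥ 5,800 kg? yes] OR [the end-use certificate has been lodged? yes] → satisfied.
§5.7 — Scheduled Export: [not an Exempt Consignment (§5.1)? no] AND [the consignee is a government body? no] → not satisfied.
§5.11 — Controlled Consignment: [Tier I Export (§5.16)? no] AND [not a Scheduled Export (§5.7)? yes] → not satisfied.
§5.4 — Covered Consignment: the consignee is not an affiliated undertaking? no; the end-use certificate has been lodged? yes; the goods are intended for military end-use? no — 1 of 3 hold (need ≥2) → not satisfied.
§5.14 — Recognised Good: the consignee is an affiliated undertaking? yes; the goods are of domestic origin? no; not a Covered Consignment (§5.4)? yes — 2 of 3 hold (need ≥2) → satisfied.
§5.6 — Eligible Consignment: [Certified Shipment (§5.5)? yes] OR [Controlled Consignment (§5.11)? no] OR [not a Recognised Good (§5.14)? no] → satisfied.
§5.12 — Senior Export: [the goods are intended for civil end-use? yes] AND [the exporter holds a general authorisation? yes] → satisfied.
§5.2 — Covered Good: [Eligible Consignment (§5.6)? yes] AND [Senior Export (§5.12)? yes] → satisfied.

Yes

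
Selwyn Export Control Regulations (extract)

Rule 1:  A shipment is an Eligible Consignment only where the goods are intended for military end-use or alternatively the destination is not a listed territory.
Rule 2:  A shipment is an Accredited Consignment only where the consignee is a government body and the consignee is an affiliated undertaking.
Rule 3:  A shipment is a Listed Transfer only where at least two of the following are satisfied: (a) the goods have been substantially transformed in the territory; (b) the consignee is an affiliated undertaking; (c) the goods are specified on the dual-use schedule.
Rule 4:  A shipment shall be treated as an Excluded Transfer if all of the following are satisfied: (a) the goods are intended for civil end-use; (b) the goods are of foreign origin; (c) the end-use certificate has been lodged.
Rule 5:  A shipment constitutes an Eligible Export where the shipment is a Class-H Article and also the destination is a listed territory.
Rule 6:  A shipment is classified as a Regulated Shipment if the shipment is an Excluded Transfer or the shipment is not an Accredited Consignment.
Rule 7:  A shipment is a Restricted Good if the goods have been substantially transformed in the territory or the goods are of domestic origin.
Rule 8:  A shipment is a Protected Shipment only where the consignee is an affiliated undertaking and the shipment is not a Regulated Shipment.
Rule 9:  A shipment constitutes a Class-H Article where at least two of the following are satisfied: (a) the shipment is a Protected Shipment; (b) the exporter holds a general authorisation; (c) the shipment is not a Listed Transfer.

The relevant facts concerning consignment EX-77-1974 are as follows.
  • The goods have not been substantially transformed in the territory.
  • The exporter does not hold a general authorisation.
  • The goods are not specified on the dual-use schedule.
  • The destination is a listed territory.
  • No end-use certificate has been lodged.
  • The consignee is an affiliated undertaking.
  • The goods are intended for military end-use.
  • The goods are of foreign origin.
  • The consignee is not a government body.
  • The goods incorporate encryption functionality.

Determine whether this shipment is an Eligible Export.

No

rule 4 — Excluded Transfer: [the goods are intended for civil end-use? no] AND [the goods are of foreign origin? yes] AND [the end-use certificate has been lodged? no] → not satisfied.
rule 2 — Accredited Consignment: [the consignee is a government body? no] AND [the consignee is an affiliated undertaking? yes] → not satisfied.
rule 6 — Regulated Shipment: [Excluded Transfer (rule 4)? no] OR [not an Accredited Consignment (rule 2)? yes] → satisfied.
rule 8 — Protected Shipment: [the consignee is an affiliated undertaking? yes] AND [not a Regulated Shipment (rule 6)? no] → not satisfied.
rule 3 — Listed Transfer: the goods have been substantially transformed in the territory? no; the consignee is an affiliated undertaking? yes; the goods are specified on the dual-use schedule? no — 1 of 3 hold (need ≥2) → not satisfied.
rule 9 — Class-H Article: Protected Shipment (rule 8)? no; the exporter holds a general authorisation? no; not a Listed Transfer (rule 3)? yes — 1 of 3 hold (need ≥2) → not satisfied.
rule 5 — Eligible Export: [Class-H Article (rule 9)? no] AND [the destination is a listed territory? yes] → not satisfied.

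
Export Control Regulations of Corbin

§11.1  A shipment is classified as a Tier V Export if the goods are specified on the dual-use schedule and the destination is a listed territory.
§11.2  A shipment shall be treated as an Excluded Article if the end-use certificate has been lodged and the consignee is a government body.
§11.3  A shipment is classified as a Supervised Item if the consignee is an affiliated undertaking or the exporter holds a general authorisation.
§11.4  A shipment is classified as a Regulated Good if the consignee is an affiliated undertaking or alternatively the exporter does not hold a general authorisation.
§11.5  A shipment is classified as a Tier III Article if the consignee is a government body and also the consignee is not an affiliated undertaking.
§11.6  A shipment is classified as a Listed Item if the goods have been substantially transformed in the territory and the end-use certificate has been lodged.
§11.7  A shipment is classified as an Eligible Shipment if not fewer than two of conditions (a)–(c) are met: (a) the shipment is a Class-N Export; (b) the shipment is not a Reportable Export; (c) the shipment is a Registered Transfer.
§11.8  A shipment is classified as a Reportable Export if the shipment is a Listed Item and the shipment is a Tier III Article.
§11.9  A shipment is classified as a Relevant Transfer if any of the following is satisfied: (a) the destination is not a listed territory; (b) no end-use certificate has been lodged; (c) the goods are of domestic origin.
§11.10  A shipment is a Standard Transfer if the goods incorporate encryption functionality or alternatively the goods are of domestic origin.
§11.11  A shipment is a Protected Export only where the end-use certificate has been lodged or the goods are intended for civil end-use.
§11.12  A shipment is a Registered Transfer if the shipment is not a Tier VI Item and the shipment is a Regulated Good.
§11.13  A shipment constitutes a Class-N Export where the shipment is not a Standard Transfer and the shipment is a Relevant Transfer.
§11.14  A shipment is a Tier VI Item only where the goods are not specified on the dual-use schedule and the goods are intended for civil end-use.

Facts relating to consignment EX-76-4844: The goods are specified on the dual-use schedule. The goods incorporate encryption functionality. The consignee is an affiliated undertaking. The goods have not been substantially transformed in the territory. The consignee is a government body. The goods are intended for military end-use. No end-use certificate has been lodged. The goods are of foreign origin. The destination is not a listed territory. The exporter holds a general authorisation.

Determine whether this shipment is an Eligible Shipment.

Yes

§11.10 — Standard Transfer: [the goods incorporate encryption functionality? yes] OR [the goods are of domestic origin? no] → satisfied.
§11.9 — Relevant Transfer: [the destination is not a listed territory? yes] OR [no end-use certificate has been lodged? yes] OR [the goods are of domestic origin? no] → satisfied.
§11.13 — Class-N Export: [not a Standard Transfer (§11.10)? no] AND [Relevant Transfer (§11.9)? yes] → not satisfied.
§11.6 — Listed Item: [the goods have been substantially transformed in the territory? no] AND [the end-use certificate has been lodged? no] → not satisfied.
§11.5 — Tier III Article: [the consignee is a government body? yes] AND [the consignee is not an affiliated undertaking? no] → not satisfied.
§11.8 — Reportable Export: [Listed Item (§11.6)? no] AND [Tier III Article (§11.5)? no] → not satisfied.
§11.14 — Tier VI Item: [the goods are not specified on the dual-use schedule? no] AND [the goods are intended for civil end-use? no] → not satisfied.
§11.4 — Regulated Good: [the consignee is an affiliated undertaking? yes] OR [the exporter does not hold a general authorisation? no] → satisfied.
§11.12 — Registered Transfer: [not a Tier VI Item (§11.14)? yes] AND [Regulated Good (§11.4)? yes] → satisfied.
§11.7 — Eligible Shipment: Class-N Export (§11.13)? no; not a Reportable Export (§11.8)? yes; Registered Transfer (§11.12)? yes — 2 of 3 hold (need ≥2) → satisfied.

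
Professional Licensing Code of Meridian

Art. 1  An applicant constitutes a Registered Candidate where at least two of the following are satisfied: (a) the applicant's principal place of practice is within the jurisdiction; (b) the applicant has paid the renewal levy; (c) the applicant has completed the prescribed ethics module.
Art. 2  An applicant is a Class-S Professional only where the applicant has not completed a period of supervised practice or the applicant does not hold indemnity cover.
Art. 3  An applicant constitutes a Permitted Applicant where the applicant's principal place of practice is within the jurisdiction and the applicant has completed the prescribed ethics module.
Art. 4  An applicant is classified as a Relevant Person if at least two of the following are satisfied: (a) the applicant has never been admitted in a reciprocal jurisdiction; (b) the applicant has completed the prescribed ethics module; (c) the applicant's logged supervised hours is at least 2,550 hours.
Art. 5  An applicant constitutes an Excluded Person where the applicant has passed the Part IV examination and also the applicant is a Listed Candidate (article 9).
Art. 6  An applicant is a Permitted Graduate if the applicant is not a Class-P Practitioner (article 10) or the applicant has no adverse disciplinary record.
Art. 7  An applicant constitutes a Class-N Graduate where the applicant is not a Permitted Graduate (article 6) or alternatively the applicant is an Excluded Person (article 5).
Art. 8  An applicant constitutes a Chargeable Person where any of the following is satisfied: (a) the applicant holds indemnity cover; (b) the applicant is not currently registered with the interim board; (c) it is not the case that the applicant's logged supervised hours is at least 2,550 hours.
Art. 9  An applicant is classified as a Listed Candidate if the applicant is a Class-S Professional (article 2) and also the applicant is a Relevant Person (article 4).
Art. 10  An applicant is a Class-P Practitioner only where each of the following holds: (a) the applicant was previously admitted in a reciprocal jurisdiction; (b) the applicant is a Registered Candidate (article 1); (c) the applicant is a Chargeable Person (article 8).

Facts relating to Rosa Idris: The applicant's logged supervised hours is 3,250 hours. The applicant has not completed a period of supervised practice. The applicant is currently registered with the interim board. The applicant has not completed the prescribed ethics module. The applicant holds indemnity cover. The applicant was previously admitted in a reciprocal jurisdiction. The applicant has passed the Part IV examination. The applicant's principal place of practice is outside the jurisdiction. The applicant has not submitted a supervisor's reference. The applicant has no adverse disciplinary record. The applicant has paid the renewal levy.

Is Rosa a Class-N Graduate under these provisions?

article 1 — Registered Candidate: the applicant's principal place of practice is within the jurisdiction? no; the applicant has paid the renewal levy? yes; the applicant has completed the prescribed ethics module? no — 1 of 3 hold (need ≥2) → not satisfied.
article 8 — Chargeable Person: [the applicant holds indemnity cover? yes] OR [the applicant is not currently registered with the interim board? no] OR [applicant's logged supervised hours: 3,250 hours ≥ 2,550 hours? yes, so negated condition no] → satisfied.
article 10 — Class-P Practitioner: [the applicant was previously admitted in a reciprocal jurisdiction? yes] AND [Registered Candidate (article 1)? no] AND [Chargeable Person (article 8)? yes] → not satisfied.
article 6 — Permitted Graduate: [not a Class-P Practitioner (article 10)? yes] OR [the applicant has no adverse disciplinary record? yes] → satisfied.
article 2 — Class-S Professional: [the applicant has not completed a period of supervised practice? yes] OR [the applicant does not hold indemnity cover? no] → satisfied.
article 4 — Relevant Person: the applicant has never been admitted in a reciprocal jurisdiction? no; the applicant has completed the prescribed ethics module? no; applicant's logged supervised hours: 3,250 hours ≥ 2,550 hours? yes — 1 of 3 hold (need ≥2) → not satisfied.
article 9 — Listed Candidate: [Class-S Professional (article 2)? yes] AND [Relevant Person (article 4)? no] → not satisfied.
article 5 — Excluded Person: [the applicant has passed the Part IV examination? yes] AND [Listed Candidate (article 9)? no] → not satisfied.
article 7 — Class-N Graduate: [not a Permitted Graduate (article 6)? no] OR [Excluded Person (article 5)? no] → not satisfied.

No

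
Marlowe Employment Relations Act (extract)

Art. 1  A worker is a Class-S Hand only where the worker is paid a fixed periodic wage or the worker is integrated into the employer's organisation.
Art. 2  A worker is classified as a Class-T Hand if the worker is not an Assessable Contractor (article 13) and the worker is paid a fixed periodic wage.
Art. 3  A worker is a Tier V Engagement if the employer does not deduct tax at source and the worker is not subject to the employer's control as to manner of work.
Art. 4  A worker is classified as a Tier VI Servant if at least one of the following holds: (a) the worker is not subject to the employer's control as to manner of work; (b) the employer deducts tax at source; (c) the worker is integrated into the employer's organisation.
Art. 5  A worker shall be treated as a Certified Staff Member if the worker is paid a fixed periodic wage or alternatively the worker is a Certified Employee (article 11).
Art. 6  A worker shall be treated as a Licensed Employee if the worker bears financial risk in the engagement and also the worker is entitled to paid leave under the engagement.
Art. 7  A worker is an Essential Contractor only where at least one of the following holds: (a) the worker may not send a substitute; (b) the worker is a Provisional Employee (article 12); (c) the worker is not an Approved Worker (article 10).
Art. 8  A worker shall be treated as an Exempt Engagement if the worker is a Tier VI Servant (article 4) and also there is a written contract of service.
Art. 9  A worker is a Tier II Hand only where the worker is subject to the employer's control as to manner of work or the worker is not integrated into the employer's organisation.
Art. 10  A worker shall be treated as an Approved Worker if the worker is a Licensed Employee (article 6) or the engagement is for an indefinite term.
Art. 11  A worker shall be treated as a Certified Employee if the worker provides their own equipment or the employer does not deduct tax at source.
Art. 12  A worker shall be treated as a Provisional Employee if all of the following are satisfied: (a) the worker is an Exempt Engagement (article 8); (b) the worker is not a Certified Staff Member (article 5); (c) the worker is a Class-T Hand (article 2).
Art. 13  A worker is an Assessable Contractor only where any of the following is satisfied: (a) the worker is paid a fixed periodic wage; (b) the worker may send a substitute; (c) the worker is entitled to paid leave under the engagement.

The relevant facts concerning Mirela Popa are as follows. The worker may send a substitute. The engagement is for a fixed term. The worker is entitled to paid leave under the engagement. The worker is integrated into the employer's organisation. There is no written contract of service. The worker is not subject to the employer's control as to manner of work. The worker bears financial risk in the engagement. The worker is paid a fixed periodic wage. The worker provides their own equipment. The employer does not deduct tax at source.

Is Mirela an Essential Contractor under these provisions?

No

article 4 — Tier VI Servant: [the worker is not subject to the employer's control as to manner of work? yes] OR [the employer deducts tax at source? no] OR [the worker is integrated into the employer's organisation? yes] → satisfied.
article 8 — Exempt Engagement: [Tier VI Servant (article 4)? yes] AND [there is a written contract of service? no] → not satisfied.
article 11 — Certified Employee: [the worker provides their own equipment? yes] OR [the employer does not deduct tax at source? yes] → satisfied.
article 5 — Certified Staff Member: [the worker is paid a fixed periodic wage? yes] OR [Certified Employee (article 11)? yes] → satisfied.
article 13 — Assessable Contractor: [the worker is paid a fixed periodic wage? yes] OR [the worker may send a substitute? yes] OR [the worker is entitled to paid leave under the engagement? yes] → satisfied.
article 2 — Class-T Hand: [not an Assessable Contractor (article 13)? no] AND [the worker is paid a fixed periodic wage? yes] → not satisfied.
article 12 — Provisional Employee: [Exempt Engagement (article 8)? no] AND [not a Certified Staff Member (article 5)? no] AND [Class-T Hand (article 2)? no] → not satisfied.
article 6 — Licensed Employee: [the worker bears financial risk in the engagement? yes] AND [the worker is entitled to paid leave under the engagement? yes] → satisfied.
article 10 — Approved Worker: [Licensed Employee (article 6)? yes] OR [the engagement is for an indefinite term? no] → satisfied.
article 7 — Essential Contractor: [the worker may not send a substitute? no] OR [Provisional Employee (article 12)? no] OR [not an Approved Worker (article 10)? no] → not satisfied.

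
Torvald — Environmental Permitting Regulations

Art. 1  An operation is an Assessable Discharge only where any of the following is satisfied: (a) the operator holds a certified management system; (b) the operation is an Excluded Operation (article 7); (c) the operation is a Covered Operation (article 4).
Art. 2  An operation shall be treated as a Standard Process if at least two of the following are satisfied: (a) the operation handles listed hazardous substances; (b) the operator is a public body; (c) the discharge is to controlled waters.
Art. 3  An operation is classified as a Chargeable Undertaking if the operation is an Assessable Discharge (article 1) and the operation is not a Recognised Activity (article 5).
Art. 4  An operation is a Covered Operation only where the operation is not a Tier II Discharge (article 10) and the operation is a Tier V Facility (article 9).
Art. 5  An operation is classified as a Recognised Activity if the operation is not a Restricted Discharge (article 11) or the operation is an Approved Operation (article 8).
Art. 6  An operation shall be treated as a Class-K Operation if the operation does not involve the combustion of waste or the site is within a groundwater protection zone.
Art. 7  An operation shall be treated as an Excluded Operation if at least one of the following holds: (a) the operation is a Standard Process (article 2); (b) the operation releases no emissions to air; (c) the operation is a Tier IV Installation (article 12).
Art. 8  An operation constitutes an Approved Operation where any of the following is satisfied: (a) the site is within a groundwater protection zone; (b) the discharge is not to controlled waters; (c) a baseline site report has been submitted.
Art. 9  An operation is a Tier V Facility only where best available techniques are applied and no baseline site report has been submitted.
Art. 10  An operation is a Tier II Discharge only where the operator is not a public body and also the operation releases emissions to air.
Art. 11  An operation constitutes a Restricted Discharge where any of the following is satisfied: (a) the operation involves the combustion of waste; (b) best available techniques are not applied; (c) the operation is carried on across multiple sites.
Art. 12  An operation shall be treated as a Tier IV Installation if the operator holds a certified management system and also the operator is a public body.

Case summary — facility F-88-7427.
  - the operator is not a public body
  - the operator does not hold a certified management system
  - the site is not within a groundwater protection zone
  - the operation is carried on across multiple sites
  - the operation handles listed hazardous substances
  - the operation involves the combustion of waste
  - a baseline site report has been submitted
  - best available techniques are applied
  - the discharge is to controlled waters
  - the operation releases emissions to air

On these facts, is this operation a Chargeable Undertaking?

No

article 2 — Standard Process: the operation handles listed hazardous substances? yes; the operator is a public body? no; the discharge is to controlled waters? yes — 2 of 3 hold (need ≥2) → satisfied.
article 12 — Tier IV Installation: [the operator holds a certified management system? no] AND [the operator is a public body? no] → not satisfied.
article 7 — Excluded Operation: [Standard Process (article 2)? yes] OR [the operation releases no emissions to air? no] OR [Tier IV Installation (article 12)? no] → satisfied.
article 10 — Tier II Discharge: [the operator is not a public body? yes] AND [the operation releases emissions to air? yes] → satisfied.
article 9 — Tier V Facility: [best available techniques are applied? yes] AND [no baseline site report has been submitted? no] → not satisfied.
article 4 — Covered Operation: [not a Tier II Discharge (article 10)? no] AND [Tier V Facility (article 9)? no] → not satisfied.
article 1 — Assessable Discharge: [the operator holds a certified management system? no] OR [Excluded Operation (article 7)? yes] OR [Covered Operation (article 4)? no] → satisfied.
article 11 — Restricted Discharge: [the operation involves the combustion of waste? yes] OR [best available techniques are not applied? no] OR [the operation is carried on across multiple sites? yes] → satisfied.
article 8 — Approved Operation: [the site is within a groundwater protection zone? no] OR [the discharge is not to controlled waters? no] OR [a baseline site report has been submitted? yes] → satisfied.
article 5 — Recognised Activity: [not a Restricted Discharge (article 11)? no] OR [Approved Operation (article 8)? yes] → satisfied.
article 3 — Chargeable Undertaking: [Assessable Discharge (article 1)? yes] AND [not a Recognised Activity (article 5)? no] → not satisfied.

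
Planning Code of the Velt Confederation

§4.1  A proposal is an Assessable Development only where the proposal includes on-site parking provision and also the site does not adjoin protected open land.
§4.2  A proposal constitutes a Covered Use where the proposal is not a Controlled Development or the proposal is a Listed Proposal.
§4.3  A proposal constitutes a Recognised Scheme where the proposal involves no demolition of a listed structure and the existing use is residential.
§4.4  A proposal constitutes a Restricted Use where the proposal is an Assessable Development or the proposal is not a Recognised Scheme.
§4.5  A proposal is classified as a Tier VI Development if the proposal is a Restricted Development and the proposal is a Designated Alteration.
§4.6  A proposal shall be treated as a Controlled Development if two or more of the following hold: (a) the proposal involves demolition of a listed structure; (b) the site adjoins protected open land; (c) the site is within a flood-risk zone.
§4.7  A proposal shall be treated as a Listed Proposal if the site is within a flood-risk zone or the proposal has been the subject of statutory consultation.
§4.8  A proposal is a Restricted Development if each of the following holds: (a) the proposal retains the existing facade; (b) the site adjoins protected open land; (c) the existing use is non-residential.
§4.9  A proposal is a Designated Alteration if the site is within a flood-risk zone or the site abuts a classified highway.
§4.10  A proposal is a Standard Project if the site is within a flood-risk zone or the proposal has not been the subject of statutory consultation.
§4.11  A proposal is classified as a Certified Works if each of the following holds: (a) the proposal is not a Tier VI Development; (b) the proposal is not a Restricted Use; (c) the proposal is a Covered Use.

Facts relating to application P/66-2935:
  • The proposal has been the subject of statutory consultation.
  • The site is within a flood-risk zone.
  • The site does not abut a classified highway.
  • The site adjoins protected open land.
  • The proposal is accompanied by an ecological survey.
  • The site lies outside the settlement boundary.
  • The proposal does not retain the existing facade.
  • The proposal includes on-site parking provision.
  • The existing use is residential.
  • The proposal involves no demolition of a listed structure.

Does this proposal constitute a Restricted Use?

§4.1 — Assessable Development: [the proposal includes on-site parking provision? yes] AND [the site does not adjoin protected open land? no] → not satisfied.
§4.3 — Recognised Scheme: [the proposal involves no demolition of a listed structure? yes] AND [the existing use is residential? yes] → satisfied.
§4.4 — Restricted Use: [Assessable Development (§4.1)? no] OR [not a Recognised Scheme (§4.3)? no] → not satisfied.

No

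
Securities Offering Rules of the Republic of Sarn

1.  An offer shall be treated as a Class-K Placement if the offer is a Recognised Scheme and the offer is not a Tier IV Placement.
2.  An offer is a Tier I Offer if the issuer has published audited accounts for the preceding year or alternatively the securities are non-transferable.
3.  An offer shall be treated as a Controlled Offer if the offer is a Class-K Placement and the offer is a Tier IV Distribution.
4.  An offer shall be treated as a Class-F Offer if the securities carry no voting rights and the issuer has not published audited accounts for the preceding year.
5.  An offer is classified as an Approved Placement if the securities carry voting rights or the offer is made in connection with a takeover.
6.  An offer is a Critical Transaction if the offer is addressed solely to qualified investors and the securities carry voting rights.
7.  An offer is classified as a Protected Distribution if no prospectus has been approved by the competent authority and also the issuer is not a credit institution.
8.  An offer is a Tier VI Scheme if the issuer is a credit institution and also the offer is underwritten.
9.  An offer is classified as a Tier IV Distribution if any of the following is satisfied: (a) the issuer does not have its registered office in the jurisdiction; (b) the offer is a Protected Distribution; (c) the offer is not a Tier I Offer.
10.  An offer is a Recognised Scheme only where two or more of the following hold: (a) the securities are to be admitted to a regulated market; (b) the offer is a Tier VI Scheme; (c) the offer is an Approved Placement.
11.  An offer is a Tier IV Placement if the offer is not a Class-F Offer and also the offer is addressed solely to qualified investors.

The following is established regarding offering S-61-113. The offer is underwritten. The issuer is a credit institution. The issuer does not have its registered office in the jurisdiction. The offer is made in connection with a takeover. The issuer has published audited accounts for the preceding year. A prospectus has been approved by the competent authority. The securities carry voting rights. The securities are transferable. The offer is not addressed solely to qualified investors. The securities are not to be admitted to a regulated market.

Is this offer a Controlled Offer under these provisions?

Under paragraph 8: the issuer is a credit institution? yes; and the offer is underwritten? yes. So the offer is a Tier VI Scheme.
Under paragraph 5: the securities carry voting rights? yes; or the offer is made in connection with a takeover? yes. So the offer is an Approved Placement.
Under paragraph 10: the securities are to be admitted to a regulated market? no; Tier VI Scheme (paragraph 8)? yes; Approved Placement (paragraph 5)? yes — 2 of 3 hold (need ≥2) → satisfied.
Under paragraph 4: the securities carry no voting rights? no; and the issuer has not published audited accounts for the preceding year? no. So the offer is not a Class-F Offer.
Under paragraph 11: not a Class-F Offer (paragraph 4)? yes; and the offer is addressed solely to qualified investors? no. So the offer is not a Tier IV Placement.
Under paragraph 1: Recognised Scheme (paragraph 10)? yes; and not a Tier IV Placement (paragraph 11)? yes. So the offer is a Class-K Placement.
Under paragraph 7: no prospectus has been approved by the competent authority? no; and the issuer is not a credit institution? no. So the offer is not a Protected Distribution.
Under paragraph 2: the issuer has published audited accounts for the preceding year? yes; or the securities are non-transferable? no. So the offer is a Tier I Offer.
Under paragraph 9: the issuer does not have its registered office in the jurisdiction? yes; or Protected Distribution (paragraph 7)? no; or not a Tier I Offer (paragraph 2)? no. So the offer is a Tier IV Distribution.
Under paragraph 3: Class-K Placement (paragraph 1)? yes; and Tier IV Distribution (paragraph 9)? yes. So the offer is a Controlled Offer.

Yes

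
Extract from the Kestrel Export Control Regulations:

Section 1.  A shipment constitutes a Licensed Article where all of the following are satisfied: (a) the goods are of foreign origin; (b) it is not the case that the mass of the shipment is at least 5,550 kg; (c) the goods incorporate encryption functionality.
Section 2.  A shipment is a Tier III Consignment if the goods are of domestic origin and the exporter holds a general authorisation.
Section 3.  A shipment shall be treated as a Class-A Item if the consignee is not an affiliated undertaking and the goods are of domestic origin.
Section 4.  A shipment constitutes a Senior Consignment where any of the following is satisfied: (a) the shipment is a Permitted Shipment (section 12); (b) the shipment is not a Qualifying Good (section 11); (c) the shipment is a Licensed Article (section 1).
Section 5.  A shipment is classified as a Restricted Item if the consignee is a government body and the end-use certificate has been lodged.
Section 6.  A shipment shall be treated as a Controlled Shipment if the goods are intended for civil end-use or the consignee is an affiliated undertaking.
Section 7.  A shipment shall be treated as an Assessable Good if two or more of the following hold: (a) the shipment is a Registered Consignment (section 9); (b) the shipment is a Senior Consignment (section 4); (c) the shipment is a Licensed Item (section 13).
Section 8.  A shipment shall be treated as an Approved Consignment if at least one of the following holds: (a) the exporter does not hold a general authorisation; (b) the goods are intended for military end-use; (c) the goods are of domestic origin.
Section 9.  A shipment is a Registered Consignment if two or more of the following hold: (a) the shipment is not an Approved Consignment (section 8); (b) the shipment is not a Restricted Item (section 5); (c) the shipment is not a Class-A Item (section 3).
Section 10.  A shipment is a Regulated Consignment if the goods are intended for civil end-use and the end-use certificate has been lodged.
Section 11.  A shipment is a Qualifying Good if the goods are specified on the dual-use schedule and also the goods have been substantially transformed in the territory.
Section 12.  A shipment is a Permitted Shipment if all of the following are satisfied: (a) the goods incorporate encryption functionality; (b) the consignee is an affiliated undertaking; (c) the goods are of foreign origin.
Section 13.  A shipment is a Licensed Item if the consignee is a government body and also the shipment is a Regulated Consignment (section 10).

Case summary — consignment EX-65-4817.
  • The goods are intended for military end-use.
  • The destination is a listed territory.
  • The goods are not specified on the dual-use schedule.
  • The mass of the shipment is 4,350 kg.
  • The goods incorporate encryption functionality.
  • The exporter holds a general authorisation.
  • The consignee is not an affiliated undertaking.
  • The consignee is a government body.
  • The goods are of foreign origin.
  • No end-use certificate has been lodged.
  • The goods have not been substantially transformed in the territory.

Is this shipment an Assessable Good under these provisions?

section 8 — Approved Consignment: [the exporter does not hold a general authorisation? no] OR [the goods are intended for military end-use? yes] OR [the goods are of domestic origin? no] → satisfied.
section 5 — Restricted Item: [the consignee is a government body? yes] AND [the end-use certificate has been lodged? no] → not satisfied.
section 3 — Class-A Item: [the consignee is not an affiliated undertaking? yes] AND [the goods are of domestic origin? no] → not satisfied.
section 9 — Registered Consignment: not an Approved Consignment (section 8)? no; not a Restricted Item (section 5)? yes; not a Class-A Item (section 3)? yes — 2 of 3 hold (need ≥2) → satisfied.
section 12 — Permitted Shipment: [the goods incorporate encryption functionality? yes] AND [the consignee is an affiliated undertaking? no] AND [the goods are of foreign origin? yes] → not satisfied.
section 11 — Qualifying Good: [the goods are specified on the dual-use schedule? no] AND [the goods have been substantially transformed in the territory? no] → not satisfied.
section 1 — Licensed Article: [the goods are of foreign origin? yes] AND [mass of the shipment: 4,350 kg ≥ 5,550 kg? no, so negated condition yes] AND [the goods incorporate encryption functionality? yes] → satisfied.
section 4 — Senior Consignment: [Permitted Shipment (section 12)? no] OR [not a Qualifying Good (section 11)? yes] OR [Licensed Article (section 1)? yes] → satisfied.
section 10 — Regulated Consignment: [the goods are intended for civil end-use? no] AND [the end-use certificate has been lodged? no] → not satisfied.
section 13 — Licensed Item: [the consignee is a government body? yes] AND [Regulated Consignment (section 10)? no] → not satisfied.
section 7 — Assessable Good: Registered Consignment (section 9)? yes; Senior Consignment (section 4)? yes; Licensed Item (section 13)? no — 2 of 3 hold (need ≥2) → satisfied.

Yes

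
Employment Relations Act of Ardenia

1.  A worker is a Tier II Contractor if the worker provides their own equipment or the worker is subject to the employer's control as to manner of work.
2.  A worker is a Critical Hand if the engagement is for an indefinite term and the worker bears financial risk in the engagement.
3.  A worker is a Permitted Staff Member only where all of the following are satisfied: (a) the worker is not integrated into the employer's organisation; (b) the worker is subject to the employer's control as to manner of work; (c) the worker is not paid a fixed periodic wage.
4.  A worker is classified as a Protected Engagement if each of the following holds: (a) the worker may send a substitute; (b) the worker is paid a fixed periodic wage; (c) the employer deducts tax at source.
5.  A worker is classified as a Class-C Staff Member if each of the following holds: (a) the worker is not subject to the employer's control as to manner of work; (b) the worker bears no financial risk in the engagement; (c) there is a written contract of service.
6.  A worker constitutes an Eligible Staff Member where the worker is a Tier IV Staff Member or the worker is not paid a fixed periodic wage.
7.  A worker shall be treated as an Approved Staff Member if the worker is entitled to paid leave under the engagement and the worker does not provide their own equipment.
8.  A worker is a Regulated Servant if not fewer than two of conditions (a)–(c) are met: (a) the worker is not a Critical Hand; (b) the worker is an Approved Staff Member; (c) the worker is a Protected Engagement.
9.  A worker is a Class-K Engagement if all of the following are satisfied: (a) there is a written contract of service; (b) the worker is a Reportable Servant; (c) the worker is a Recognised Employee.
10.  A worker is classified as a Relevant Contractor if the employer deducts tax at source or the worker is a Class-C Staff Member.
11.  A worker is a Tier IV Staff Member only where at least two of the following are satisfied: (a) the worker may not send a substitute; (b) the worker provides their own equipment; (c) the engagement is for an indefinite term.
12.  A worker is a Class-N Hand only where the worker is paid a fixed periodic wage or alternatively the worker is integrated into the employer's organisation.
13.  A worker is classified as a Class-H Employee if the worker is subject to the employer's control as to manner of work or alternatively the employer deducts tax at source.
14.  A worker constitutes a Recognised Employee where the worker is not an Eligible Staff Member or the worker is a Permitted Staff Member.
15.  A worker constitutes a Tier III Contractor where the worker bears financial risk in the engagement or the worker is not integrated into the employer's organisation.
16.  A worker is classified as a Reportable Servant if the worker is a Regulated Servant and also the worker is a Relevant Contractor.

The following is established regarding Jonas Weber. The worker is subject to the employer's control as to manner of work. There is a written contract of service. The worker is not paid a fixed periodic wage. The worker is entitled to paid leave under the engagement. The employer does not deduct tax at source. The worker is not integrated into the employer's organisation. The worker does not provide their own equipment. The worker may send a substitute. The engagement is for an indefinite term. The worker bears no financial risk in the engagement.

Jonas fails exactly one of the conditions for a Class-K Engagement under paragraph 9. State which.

Reportable Servant

paragraph 2 — Critical Hand: [the engagement is for an indefinite term? yes] AND [the worker bears financial risk in the engagement? no] → not satisfied.
paragraph 7 — Approved Staff Member: [the worker is entitled to paid leave under the engagement? yes] AND [the worker does not provide their own equipment? yes] → satisfied.
paragraph 4 — Protected Engagement: [the worker may send a substitute? yes] AND [the worker is paid a fixed periodic wage? no] AND [the employer deducts tax at source? no] → not satisfied.
paragraph 8 — Regulated Servant: not a Critical Hand (paragraph 2)? yes; Approved Staff Member (paragraph 7)? yes; Protected Engagement (paragraph 4)? no — 2 of 3 hold (need ≥2) → satisfied.
paragraph 5 — Class-C Staff Member: [the worker is not subject to the employer's control as to manner of work? no] AND [the worker bears no financial risk in the engagement? yes] AND [there is a written contract of service? yes] → not satisfied.
paragraph 10 — Relevant Contractor: [the employer deducts tax at source? no] OR [Class-C Staff Member (paragraph 5)? no] → not satisfied.
paragraph 16 — Reportable Servant: [Regulated Servant (paragraph 8)? yes] AND [Relevant Contractor (paragraph 10)? no] → not satisfied.
paragraph 11 — Tier IV Staff Member: the worker may not send a substitute? no; the worker provides their own equipment? no; the engagement is for an indefinite term? yes — 1 of 3 hold (need ≥2) → not satisfied.
paragraph 6 — Eligible Staff Member: [Tier IV Staff Member (paragraph 11)? no] OR [the worker is not paid a fixed periodic wage? yes] → satisfied.
paragraph 3 — Permitted Staff Member: [the worker is not integrated into the employer's organisation? yes] AND [the worker is subject to the employer's control as to manner of work? yes] AND [the worker is not paid a fixed periodic wage? yes] → satisfied.
paragraph 14 — Recognised Employee: [not an Eligible Staff Member (paragraph 6)? no] OR [Permitted Staff Member (paragraph 3)? yes] → satisfied.
paragraph 9 — Class-K Engagement: [there is a written contract of service? yes] AND [Reportable Servant (paragraph 16)? no] AND [Recognised Employee (paragraph 14)? yes] → not satisfied.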